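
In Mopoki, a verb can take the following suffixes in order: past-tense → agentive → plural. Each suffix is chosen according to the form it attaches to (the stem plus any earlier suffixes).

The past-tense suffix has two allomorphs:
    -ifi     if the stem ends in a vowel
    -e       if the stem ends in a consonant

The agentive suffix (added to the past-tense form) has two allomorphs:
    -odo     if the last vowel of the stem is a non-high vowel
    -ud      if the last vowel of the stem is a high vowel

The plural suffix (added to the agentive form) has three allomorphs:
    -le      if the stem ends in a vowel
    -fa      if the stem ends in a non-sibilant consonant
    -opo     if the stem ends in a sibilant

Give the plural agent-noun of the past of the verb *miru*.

miruifiudfa

*miru*: final sound = /u/, a vowel → -ifi → *miruifi*.
Since the last vowel of the past-tense form *miruifi* is /i/ (a high vowel), it takes -ud, giving *miruifiud*.
The final sound of the agentive form *miruifiud* is /d/, which is a non-sibilant consonant, so the plural suffix is -fa, giving *miruifiudfa*.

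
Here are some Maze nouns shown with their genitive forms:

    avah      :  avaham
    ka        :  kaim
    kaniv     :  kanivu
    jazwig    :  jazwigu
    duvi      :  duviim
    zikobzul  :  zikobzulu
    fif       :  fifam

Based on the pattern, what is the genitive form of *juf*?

jufam

The alternation tracks the final sound of the stem — -am when the stem ends in a voiceless consonant (*avah*, *fif*); -u when the stem ends in a voiced consonant (*kaniv*, *jazwig*, *zikobzul*); -im when the stem ends in a vowel (*ka*, *duvi*).
Since the final sound of *juf* is /f/ (a voiceless consonant), it takes -am, giving *jufam*.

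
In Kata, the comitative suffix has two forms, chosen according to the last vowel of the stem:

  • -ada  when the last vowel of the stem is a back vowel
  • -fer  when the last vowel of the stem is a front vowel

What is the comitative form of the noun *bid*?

The last vowel of *bid* is /i/, which is a front vowel, so the suffix is -fer, giving *bidfer*.

bidfer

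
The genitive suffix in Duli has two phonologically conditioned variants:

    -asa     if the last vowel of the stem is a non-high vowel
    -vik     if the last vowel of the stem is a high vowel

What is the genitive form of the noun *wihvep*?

*wihvep* — last vowel /e/ (a non-high vowel) → -asa → *wihvepasa*.

wihvepasa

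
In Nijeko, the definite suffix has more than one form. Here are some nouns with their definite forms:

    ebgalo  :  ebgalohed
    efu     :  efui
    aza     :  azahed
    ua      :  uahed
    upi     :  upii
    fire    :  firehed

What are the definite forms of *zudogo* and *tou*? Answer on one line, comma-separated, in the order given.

The pattern is height harmony: -i when the last vowel of the stem is a high vowel (*efu*, *upi*); -hed when the last vowel of the stem is a non-high vowel (*ebgalo*, *aza*, *ua*, *fire*).
*zudogo* — last vowel /o/ (a non-high vowel) → -hed → *zudogohed*.
*tou*: last vowel = /u/, a high vowel → -i → *toui*.

zudogohed, toui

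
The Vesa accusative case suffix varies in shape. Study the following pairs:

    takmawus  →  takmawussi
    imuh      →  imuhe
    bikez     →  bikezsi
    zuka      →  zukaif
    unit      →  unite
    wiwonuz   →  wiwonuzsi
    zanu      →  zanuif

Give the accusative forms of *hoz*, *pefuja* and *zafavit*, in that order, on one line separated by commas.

hozsi, pefujaif, zafavite

The alternation tracks the final sound of the stem — -si when the stem ends in a sibilant (*takmawus*, *bikez*, *wiwonuz*); -e when the stem ends in a non-sibilant consonant (*imuh*, *unit*); -if when the stem ends in a vowel (*zuka*, *zanu*).
*hoz* — final sound /z/ (a sibilant) → -si → *hozsi*.
*pefuja*: final sound = /a/, a vowel → -if → *pefujaif*.
*zafavit* — final sound /t/ (a non-sibilant consonant) → -e → *zafavite*.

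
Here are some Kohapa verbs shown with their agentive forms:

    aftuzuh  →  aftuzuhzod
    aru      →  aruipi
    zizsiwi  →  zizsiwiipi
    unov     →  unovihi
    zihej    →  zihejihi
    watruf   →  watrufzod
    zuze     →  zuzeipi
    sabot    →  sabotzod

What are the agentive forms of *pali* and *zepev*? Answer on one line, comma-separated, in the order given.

The alternation tracks the final sound of the stem — -zod when the stem ends in a voiceless consonant (*aftuzuh*, *watruf*, *sabot*); -ihi when the stem ends in a voiced consonant (*unov*, *zihej*); -ipi when the stem ends in a vowel (*aru*, *zizsiwi*, *zuze*).
The final sound of *pali* is /i/, which is a vowel, so the suffix is -ipi, giving *paliipi*.
*zepev*: final sound = /v/, a voiced consonant → -ihi → *zepevihi*.

paliipi, zepevihi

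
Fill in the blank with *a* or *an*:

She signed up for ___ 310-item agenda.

a

The indefinite article is chosen by the initial *sound* of the following word, not its spelling.
The number *310* is spoken "three hundred …", beginning with /θriː/ — a consonant sound.
So the article is *a*: She signed up for a 310-item agenda.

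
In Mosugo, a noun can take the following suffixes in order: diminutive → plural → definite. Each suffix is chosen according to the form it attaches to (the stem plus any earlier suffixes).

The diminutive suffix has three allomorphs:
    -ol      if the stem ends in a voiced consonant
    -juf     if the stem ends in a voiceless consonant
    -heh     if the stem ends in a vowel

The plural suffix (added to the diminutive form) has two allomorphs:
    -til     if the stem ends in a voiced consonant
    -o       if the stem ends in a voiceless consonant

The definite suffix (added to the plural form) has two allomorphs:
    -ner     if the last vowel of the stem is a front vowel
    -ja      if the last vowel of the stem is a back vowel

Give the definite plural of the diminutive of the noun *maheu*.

The final sound of *maheu* is /u/, which is a vowel, so the diminutive suffix is -heh, giving *maheuheh*.
The final consonant of the diminutive form *maheuheh* is /h/, which is voiceless, so the plural suffix is -o, giving *maheuheho*.
The last vowel of the plural form *maheuheho* is /o/, which is a back vowel, so the definite suffix is -ja, giving *maheuhehoja*.

maheuhehoja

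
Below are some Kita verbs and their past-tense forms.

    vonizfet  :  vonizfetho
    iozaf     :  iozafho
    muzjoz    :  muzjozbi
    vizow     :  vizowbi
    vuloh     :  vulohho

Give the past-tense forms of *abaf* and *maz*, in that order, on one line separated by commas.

The suffix is conditioned by the final consonant: -ho when the stem ends in a voiceless consonant (*vonizfet*, *iozaf*, *vuloh*); -bi when the stem ends in a voiced consonant (*muzjoz*, *vizow*).
The final consonant of *abaf* is /f/, which is voiceless, so the suffix is -ho, giving *abafho*.
*maz*: final consonant = /z/, voiced → -bi → *mazbi*.

abafho, mazbi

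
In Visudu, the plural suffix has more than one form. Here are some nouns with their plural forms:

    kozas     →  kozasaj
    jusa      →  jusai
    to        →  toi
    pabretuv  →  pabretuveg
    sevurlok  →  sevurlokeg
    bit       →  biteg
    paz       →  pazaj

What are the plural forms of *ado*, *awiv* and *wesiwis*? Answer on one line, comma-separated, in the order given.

adoi, awiveg, wesiwisaj

The suffix is conditioned by the final sound: -aj when the stem ends in a sibilant (*kozas*, *paz*); -eg when the stem ends in a non-sibilant consonant (*pabretuv*, *sevurlok*, *bit*); -i when the stem ends in a vowel (*jusa*, *to*).
Since the final sound of *ado* is /o/ (a vowel), it takes -i, giving *adoi*.
*awiv*: final sound = /v/, a non-sibilant consonant → -eg → *awiveg*.
Since the final sound of *wesiwis* is /s/ (a sibilant), it takes -aj, giving *wesiwisaj*.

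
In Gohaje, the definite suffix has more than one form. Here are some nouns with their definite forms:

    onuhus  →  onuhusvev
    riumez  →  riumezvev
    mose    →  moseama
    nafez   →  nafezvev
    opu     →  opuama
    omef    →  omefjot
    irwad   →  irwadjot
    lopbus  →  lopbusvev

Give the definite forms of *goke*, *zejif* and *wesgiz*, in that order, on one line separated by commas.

Looking at the final sound of each stem: -vev when the stem ends in a sibilant (*onuhus*, *riumez*, *nafez*, *lopbus*); -jot when the stem ends in a non-sibilant consonant (*omef*, *irwad*); -ama when the stem ends in a vowel (*mose*, *opu*).
Since the final sound of *goke* is /e/ (a vowel), it takes -ama, giving *gokeama*.
Since the final sound of *zejif* is /f/ (a non-sibilant consonant), it takes -jot, giving *zejifjot*.
*wesgiz* — final sound /z/ (a sibilant) → -vev → *wesgizvev*.

gokeama, zejifjot, wesgizvev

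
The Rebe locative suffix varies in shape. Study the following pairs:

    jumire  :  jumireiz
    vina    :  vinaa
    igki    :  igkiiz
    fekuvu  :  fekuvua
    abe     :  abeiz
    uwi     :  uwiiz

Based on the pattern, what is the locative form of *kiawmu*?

Looking at the last vowel of each stem: -iz when the last vowel of the stem is a front vowel (*jumire*, *igki*, *abe*, *uwi*); -a when the last vowel of the stem is a back vowel (*vina*, *fekuvu*).
The last vowel of *kiawmu* is /u/, which is a back vowel, so the suffix is -a, giving *kiawmua*.

kiawmua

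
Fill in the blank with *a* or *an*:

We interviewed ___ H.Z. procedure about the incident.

an

The indefinite article is chosen by the initial *sound* of the following word, not its spelling.
The initialism *H.Z.* is read letter by letter; the first letter, H, is pronounced /eɪtʃ/, which begins with a vowel sound.
So the article is *an*: We interviewed an H.Z. procedure about the incident.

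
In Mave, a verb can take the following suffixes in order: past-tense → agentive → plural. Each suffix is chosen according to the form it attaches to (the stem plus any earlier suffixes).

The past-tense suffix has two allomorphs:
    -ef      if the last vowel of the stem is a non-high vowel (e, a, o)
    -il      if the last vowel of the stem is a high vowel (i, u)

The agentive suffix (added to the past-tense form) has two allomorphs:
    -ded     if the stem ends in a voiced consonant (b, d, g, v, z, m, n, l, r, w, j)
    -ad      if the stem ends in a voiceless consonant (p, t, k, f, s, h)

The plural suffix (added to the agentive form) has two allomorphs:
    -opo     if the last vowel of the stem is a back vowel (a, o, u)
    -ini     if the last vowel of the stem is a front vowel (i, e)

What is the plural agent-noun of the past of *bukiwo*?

bukiwoefadopo

The last vowel of *bukiwo* is /o/, which is a non-high vowel, so the past-tense suffix is -ef, giving *bukiwoef*.
The past-tense form *bukiwoef* — final consonant /f/ (voiceless) → -ad → *bukiwoefad*.
Since the last vowel of the agentive form *bukiwoefad* is /a/ (a back vowel), it takes -opo, giving *bukiwoefadopo*.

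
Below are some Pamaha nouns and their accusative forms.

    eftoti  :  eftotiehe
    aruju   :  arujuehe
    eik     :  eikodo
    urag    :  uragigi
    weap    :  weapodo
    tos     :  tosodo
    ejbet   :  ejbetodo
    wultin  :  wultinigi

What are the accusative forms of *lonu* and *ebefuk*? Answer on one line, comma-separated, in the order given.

lonuehe, ebefukodo

The suffix is conditioned by the final sound: -odo when the stem ends in a voiceless consonant (*eik*, *weap*, *tos*, *ejbet*); -igi when the stem ends in a voiced consonant (*urag*, *wultin*); -ehe when the stem ends in a vowel (*eftoti*, *aruju*).
The final sound of *lonu* is /u/, which is a vowel, so the suffix is -ehe, giving *lonuehe*.
The final sound of *ebefuk* is /k/, which is a voiceless consonant, so the suffix is -odo, giving *ebefukodo*.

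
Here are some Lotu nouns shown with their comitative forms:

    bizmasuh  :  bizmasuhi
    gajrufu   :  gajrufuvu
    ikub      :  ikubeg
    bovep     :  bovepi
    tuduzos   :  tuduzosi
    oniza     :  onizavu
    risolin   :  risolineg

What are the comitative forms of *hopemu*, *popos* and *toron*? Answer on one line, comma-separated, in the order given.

hopemuvu, poposi, toroneg

The alternation tracks the final sound of the stem — -i when the stem ends in a voiceless consonant (*bizmasuh*, *bovep*, *tuduzos*); -eg when the stem ends in a voiced consonant (*ikub*, *risolin*); -vu when the stem ends in a vowel (*gajrufu*, *oniza*).
The final sound of *hopemu* is /u/, which is a vowel, so the suffix is -vu, giving *hopemuvu*.
*popos* — final sound /s/ (a voiceless consonant) → -i → *poposi*.
*toron*: final sound = /n/, a voiced consonant → -eg → *toroneg*.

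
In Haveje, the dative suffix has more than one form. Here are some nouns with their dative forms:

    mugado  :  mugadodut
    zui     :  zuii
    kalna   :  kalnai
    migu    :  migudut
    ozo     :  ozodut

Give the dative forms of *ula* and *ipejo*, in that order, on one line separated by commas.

ulai, ipejodut

The alternation tracks the last vowel of the stem — -dut when the last vowel of the stem is a rounded vowel (*mugado*, *migu*, *ozo*); -i when the last vowel of the stem is an unrounded vowel (*zui*, *kalna*).
*ula*: last vowel = /a/, an unrounded vowel → -i → *ulai*.
*ipejo*: last vowel = /o/, a rounded vowel → -dut → *ipejodut*.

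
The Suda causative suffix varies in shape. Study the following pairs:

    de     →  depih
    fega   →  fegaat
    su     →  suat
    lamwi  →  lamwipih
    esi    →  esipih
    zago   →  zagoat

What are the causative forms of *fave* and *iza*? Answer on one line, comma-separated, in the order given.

favepih, izaat

The suffix is conditioned by the last vowel: -pih when the last vowel of the stem is a front vowel (*de*, *lamwi*, *esi*); -at when the last vowel of the stem is a back vowel (*fega*, *su*, *zago*).
*fave* — last vowel /e/ (a front vowel) → -pih → *favepih*.
*iza* — last vowel /a/ (a back vowel) → -at → *izaat*.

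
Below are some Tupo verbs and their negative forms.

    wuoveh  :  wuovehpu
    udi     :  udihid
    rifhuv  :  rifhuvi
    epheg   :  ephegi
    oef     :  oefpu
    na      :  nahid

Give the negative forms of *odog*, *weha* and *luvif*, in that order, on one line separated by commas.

The alternation tracks the final sound of the stem — -pu when the stem ends in a voiceless consonant (*wuoveh*, *oef*); -i when the stem ends in a voiced consonant (*rifhuv*, *epheg*); -hid when the stem ends in a vowel (*udi*, *na*).
The final sound of *odog* is /g/, which is a voiced consonant, so the suffix is -i, giving *odogi*.
*weha*: final sound = /a/, a vowel → -hid → *wehahid*.
*luvif* — final sound /f/ (a voiceless consonant) → -pu → *luvifpu*.

odogi, wehahid, luvifpu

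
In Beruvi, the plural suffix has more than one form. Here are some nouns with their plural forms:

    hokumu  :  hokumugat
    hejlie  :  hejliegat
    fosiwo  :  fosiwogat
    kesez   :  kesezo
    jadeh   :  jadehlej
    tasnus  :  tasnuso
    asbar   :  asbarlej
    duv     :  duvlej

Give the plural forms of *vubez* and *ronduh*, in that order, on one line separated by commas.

vubezo, ronduhlej

Looking at the final sound of each stem: -o when the stem ends in a sibilant (*kesez*, *tasnus*); -lej when the stem ends in a non-sibilant consonant (*jadeh*, *asbar*, *duv*); -gat when the stem ends in a vowel (*hokumu*, *hejlie*, *fosiwo*).
*vubez* — final sound /z/ (a sibilant) → -o → *vubezo*.
*ronduh*: final sound = /h/, a non-sibilant consonant → -lej → *ronduhlej*.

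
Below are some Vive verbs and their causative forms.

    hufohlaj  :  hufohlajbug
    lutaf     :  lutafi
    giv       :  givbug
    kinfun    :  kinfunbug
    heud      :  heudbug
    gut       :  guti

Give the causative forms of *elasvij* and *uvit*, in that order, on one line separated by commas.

elasvijbug, uviti

The pattern is voicing of the final consonant: -i when the stem ends in a voiceless consonant (*lutaf*, *gut*); -bug when the stem ends in a voiced consonant (*hufohlaj*, *giv*, *kinfun*, *heud*).
Since the final consonant of *elasvij* is /j/ (voiced), it takes -bug, giving *elasvijbug*.
*uvit*: final consonant = /t/, voiceless → -i → *uviti*.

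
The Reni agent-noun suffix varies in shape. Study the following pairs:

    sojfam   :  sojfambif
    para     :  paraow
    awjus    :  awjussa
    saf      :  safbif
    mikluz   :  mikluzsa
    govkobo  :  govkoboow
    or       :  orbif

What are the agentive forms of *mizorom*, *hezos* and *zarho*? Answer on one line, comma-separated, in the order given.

mizorombif, hezossa, zarhoow

The suffix is conditioned by the final sound: -sa when the stem ends in a sibilant (*awjus*, *mikluz*); -bif when the stem ends in a non-sibilant consonant (*sojfam*, *saf*, *or*); -ow when the stem ends in a vowel (*para*, *govkobo*).
Since the final sound of *mizorom* is /m/ (a non-sibilant consonant), it takes -bif, giving *mizorombif*.
The final sound of *hezos* is /s/, which is a sibilant, so the suffix is -sa, giving *hezossa*.
*zarho*: final sound = /o/, a vowel → -ow → *zarhoow*.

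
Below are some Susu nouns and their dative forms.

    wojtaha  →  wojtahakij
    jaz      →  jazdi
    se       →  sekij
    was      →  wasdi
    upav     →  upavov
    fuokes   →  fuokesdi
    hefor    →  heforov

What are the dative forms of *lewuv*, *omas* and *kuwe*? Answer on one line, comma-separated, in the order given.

Looking at the final sound of each stem: -di when the stem ends in a sibilant (*jaz*, *was*, *fuokes*); -ov when the stem ends in a non-sibilant consonant (*upav*, *hefor*); -kij when the stem ends in a vowel (*wojtaha*, *se*).
*lewuv* — final sound /v/ (a non-sibilant consonant) → -ov → *lewuvov*.
The final sound of *omas* is /s/, which is a sibilant, so the suffix is -di, giving *omasdi*.
Since the final sound of *kuwe* is /e/ (a vowel), it takes -kij, giving *kuwekij*.

lewuvov, omasdi, kuwekij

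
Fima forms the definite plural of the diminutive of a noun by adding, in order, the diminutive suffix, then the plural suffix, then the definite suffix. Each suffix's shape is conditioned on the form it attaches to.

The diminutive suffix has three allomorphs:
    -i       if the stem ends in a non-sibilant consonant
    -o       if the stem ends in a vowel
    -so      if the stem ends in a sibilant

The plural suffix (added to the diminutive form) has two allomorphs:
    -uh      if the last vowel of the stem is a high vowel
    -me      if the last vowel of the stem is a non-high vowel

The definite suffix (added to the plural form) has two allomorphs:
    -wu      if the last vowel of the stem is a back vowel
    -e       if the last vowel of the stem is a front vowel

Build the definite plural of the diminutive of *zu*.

zuomee

The final sound of *zu* is /u/, which is a vowel, so the diminutive suffix is -o, giving *zuo*.
The last vowel of the diminutive form *zuo* is /o/, which is a non-high vowel, so the plural suffix is -me, giving *zuome*.
The plural form *zuome*: last vowel = /e/, a front vowel → -e → *zuomee*.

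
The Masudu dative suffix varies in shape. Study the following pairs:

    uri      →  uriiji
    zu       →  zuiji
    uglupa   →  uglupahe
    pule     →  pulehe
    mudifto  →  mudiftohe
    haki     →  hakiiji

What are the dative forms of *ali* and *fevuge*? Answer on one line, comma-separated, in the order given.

aliiji, fevugehe

The pattern is height harmony: -iji when the last vowel of the stem is a high vowel (*uri*, *zu*, *haki*); -he when the last vowel of the stem is a non-high vowel (*uglupa*, *pule*, *mudifto*).
*ali*: last vowel = /i/, a high vowel → -iji → *aliiji*.
*fevuge* — last vowel /e/ (a non-high vowel) → -he → *fevugehe*.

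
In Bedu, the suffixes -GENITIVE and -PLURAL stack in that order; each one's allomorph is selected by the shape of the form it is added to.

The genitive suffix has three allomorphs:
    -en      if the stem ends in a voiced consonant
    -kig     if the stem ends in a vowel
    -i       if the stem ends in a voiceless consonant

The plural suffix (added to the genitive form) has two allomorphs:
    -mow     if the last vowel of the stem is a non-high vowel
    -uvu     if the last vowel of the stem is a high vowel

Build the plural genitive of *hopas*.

hopasiuvu

*hopas*: final sound = /s/, a voiceless consonant → -i → *hopasi*.
The last vowel of the genitive form *hopasi* is /i/, which is a high vowel, so the plural suffix is -uvu, giving *hopasiuvu*.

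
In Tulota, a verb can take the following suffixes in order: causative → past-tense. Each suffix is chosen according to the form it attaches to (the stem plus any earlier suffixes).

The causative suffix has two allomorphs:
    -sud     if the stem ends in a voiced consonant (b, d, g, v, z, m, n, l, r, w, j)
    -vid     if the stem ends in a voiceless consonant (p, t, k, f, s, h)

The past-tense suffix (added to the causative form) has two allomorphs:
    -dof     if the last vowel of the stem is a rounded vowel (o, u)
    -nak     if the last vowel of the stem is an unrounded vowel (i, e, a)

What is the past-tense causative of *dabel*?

dabelsuddof

The final consonant of *dabel* is /l/, which is voiced, so the causative suffix is -sud, giving *dabelsud*.
The last vowel of the causative form *dabelsud* is /u/, which is a rounded vowel, so the past-tense suffix is -dof, giving *dabelsuddof*.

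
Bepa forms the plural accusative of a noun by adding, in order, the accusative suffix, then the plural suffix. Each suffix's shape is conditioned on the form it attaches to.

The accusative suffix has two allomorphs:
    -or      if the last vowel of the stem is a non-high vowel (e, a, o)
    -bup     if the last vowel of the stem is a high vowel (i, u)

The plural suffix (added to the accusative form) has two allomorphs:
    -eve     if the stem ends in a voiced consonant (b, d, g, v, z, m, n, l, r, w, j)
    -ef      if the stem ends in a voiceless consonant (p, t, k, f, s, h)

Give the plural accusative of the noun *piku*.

*piku* — last vowel /u/ (a high vowel) → -bup → *pikubup*.
The final consonant of the accusative form *pikubup* is /p/, which is voiceless, so the plural suffix is -ef, giving *pikubupef*.

pikubupef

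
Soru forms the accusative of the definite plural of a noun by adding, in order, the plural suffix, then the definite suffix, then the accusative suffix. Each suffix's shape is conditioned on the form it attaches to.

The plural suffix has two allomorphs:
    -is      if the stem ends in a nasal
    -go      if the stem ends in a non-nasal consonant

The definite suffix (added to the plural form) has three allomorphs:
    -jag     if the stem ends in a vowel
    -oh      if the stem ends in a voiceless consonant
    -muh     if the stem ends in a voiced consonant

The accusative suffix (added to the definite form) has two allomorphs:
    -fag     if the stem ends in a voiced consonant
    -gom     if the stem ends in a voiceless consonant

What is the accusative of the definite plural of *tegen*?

*tegen* — final consonant /n/ (a nasal) → -is → *tegenis*.
The plural form *tegenis*: final sound = /s/, a voiceless consonant → -oh → *tegenisoh*.
The definite form *tegenisoh* — final consonant /h/ (voiceless) → -gom → *tegenisohgom*.

tegenisohgom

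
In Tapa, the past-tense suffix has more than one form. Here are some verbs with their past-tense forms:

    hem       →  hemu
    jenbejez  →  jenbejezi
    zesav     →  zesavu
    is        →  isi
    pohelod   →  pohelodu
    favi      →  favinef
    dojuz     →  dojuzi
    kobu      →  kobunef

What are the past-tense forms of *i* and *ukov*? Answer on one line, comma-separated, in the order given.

The suffix is conditioned by the final sound: -i when the stem ends in a sibilant (*jenbejez*, *is*, *dojuz*); -u when the stem ends in a non-sibilant consonant (*hem*, *zesav*, *pohelod*); -nef when the stem ends in a vowel (*favi*, *kobu*).
The final sound of *i* is /i/, which is a vowel, so the suffix is -nef, giving *inef*.
*ukov*: final sound = /v/, a non-sibilant consonant → -u → *ukovu*.

inef, ukovu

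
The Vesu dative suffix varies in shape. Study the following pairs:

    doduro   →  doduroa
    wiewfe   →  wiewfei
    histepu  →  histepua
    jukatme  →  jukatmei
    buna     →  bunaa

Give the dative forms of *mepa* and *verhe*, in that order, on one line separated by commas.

mepaa, verhei

The alternation tracks the last vowel of the stem — -i when the last vowel of the stem is a front vowel (*wiewfe*, *jukatme*); -a when the last vowel of the stem is a back vowel (*doduro*, *histepu*, *buna*).
*mepa*: last vowel = /a/, a back vowel → -a → *mepaa*.
*verhe* — last vowel /e/ (a front vowel) → -i → *verhei*.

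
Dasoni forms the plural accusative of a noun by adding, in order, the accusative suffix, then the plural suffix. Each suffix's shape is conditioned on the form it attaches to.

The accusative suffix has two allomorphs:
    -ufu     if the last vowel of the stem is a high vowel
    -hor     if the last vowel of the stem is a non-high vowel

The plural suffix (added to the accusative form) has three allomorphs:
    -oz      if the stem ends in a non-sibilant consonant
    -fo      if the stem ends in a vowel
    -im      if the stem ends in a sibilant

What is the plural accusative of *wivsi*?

wivsiufufo

*wivsi*: last vowel = /i/, a high vowel → -ufu → *wivsiufu*.
Since the final sound of the accusative form *wivsiufu* is /u/ (a vowel), it takes -fo, giving *wivsiufufo*.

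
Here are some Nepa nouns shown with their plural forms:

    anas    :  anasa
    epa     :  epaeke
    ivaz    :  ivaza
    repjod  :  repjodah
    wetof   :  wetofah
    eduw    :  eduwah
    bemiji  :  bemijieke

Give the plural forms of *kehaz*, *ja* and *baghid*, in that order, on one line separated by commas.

The alternation tracks the final sound of the stem — -a when the stem ends in a sibilant (*anas*, *ivaz*); -ah when the stem ends in a non-sibilant consonant (*repjod*, *wetof*, *eduw*); -eke when the stem ends in a vowel (*epa*, *bemiji*).
*kehaz* — final sound /z/ (a sibilant) → -a → *kehaza*.
*ja*: final sound = /a/, a vowel → -eke → *jaeke*.
The final sound of *baghid* is /d/, which is a non-sibilant consonant, so the suffix is -ah, giving *baghidah*.

kehaza, jaeke, baghidah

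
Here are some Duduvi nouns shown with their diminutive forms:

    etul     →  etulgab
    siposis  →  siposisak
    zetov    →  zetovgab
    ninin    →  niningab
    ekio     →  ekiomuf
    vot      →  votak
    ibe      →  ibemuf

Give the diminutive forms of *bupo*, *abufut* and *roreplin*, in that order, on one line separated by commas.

bupomuf, abufutak, roreplingab

The pattern is voicing of the final sound: -ak when the stem ends in a voiceless consonant (*siposis*, *vot*); -gab when the stem ends in a voiced consonant (*etul*, *zetov*, *ninin*); -muf when the stem ends in a vowel (*ekio*, *ibe*).
The final sound of *bupo* is /o/, which is a vowel, so the suffix is -muf, giving *bupomuf*.
Since the final sound of *abufut* is /t/ (a voiceless consonant), it takes -ak, giving *abufutak*.
*roreplin*: final sound = /n/, a voiced consonant → -gab → *roreplingab*.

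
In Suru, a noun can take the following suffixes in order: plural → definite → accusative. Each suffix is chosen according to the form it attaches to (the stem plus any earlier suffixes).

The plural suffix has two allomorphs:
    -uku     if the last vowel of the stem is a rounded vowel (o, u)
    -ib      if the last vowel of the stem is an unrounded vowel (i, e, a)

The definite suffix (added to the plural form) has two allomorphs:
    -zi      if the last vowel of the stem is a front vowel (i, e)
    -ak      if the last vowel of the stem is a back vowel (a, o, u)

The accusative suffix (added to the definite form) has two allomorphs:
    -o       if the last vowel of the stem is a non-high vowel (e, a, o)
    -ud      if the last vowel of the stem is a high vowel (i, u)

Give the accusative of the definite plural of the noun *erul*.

erulukuako

Since the last vowel of *erul* is /u/ (a rounded vowel), it takes -uku, giving *eruluku*.
The last vowel of the plural form *eruluku* is /u/, which is a back vowel, so the definite suffix is -ak, giving *erulukuak*.
The definite form *erulukuak*: last vowel = /a/, a non-high vowel → -o → *erulukuako*.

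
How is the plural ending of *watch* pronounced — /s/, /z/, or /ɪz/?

/ɪz/

The stem *watch* ends in a sibilant (/s, z, ʃ, ʒ, tʃ, dʒ/).
The plural suffix surfaces as /ɪz/ after sibilants, /s/ after other voiceless consonants, and /z/ after other voiced sounds.
So the plural -s on *watch* is pronounced /ɪz/.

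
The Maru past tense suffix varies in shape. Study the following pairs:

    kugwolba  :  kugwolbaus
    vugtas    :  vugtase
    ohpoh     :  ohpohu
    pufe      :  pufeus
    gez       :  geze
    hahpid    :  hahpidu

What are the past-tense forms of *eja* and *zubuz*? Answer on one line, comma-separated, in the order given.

ejaus, zubuze

Looking at the final sound of each stem: -e when the stem ends in a sibilant (*vugtas*, *gez*); -u when the stem ends in a non-sibilant consonant (*ohpoh*, *hahpid*); -us when the stem ends in a vowel (*kugwolba*, *pufe*).
*eja*: final sound = /a/, a vowel → -us → *ejaus*.
The final sound of *zubuz* is /z/, which is a sibilant, so the suffix is -e, giving *zubuze*.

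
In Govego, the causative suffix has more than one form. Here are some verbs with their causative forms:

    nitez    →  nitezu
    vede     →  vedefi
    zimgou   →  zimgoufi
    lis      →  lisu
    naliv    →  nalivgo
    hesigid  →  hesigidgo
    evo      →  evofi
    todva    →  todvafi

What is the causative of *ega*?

egafi

Looking at the final sound of each stem: -u when the stem ends in a sibilant (*nitez*, *lis*); -go when the stem ends in a non-sibilant consonant (*naliv*, *hesigid*); -fi when the stem ends in a vowel (*vede*, *zimgou*, *evo*, *todva*).
The final sound of *ega* is /a/, which is a vowel, so the suffix is -fi, giving *egafi*.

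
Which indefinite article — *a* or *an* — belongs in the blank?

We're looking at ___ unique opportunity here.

a

The indefinite article is chosen by the initial *sound* of the following word, not its spelling.
*unique* begins with the sound /juː/ (u pronounced /juː/) — a consonant sound.
So the article is *a*: We're looking at a unique opportunity here.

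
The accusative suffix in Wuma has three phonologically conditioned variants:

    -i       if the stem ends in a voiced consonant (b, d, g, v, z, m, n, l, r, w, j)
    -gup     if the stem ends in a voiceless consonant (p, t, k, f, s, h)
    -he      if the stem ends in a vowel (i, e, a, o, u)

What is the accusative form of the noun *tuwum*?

*tuwum* — final sound /m/ (a voiced consonant) → -i → *tuwumi*.

tuwumi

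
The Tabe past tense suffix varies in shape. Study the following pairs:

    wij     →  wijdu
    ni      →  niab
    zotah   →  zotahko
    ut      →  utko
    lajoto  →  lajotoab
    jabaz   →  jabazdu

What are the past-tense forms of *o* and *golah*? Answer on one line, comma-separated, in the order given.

The pattern is voicing of the final sound: -ko when the stem ends in a voiceless consonant (*zotah*, *ut*); -du when the stem ends in a voiced consonant (*wij*, *jabaz*); -ab when the stem ends in a vowel (*ni*, *lajoto*).
Since the final sound of *o* is /o/ (a vowel), it takes -ab, giving *oab*.
*golah*: final sound = /h/, a voiceless consonant → -ko → *golahko*.

oab, golahko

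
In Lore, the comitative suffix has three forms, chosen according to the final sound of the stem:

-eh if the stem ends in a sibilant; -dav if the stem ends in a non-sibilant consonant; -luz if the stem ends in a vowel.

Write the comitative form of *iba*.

*iba*: final sound = /a/, a vowel → -luz → *ibaluz*.

ibaluz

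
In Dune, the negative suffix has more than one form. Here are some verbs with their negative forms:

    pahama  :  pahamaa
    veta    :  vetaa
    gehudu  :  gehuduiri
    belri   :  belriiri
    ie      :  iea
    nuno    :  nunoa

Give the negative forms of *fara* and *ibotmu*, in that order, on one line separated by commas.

faraa, ibotmuiri

The suffix is conditioned by the last vowel: -iri when the last vowel of the stem is a high vowel (*gehudu*, *belri*); -a when the last vowel of the stem is a non-high vowel (*pahama*, *veta*, *ie*, *nuno*).
*fara* — last vowel /a/ (a non-high vowel) → -a → *faraa*.
*ibotmu* — last vowel /u/ (a high vowel) → -iri → *ibotmuiri*.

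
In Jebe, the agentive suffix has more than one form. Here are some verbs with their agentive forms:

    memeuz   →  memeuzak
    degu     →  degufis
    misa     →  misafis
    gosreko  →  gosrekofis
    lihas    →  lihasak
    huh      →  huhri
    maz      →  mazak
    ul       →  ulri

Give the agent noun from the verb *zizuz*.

zizuzak

The pattern is sibilance of the final sound: -ak when the stem ends in a sibilant (*memeuz*, *lihas*, *maz*); -ri when the stem ends in a non-sibilant consonant (*huh*, *ul*); -fis when the stem ends in a vowel (*degu*, *misa*, *gosreko*).
*zizuz*: final sound = /z/, a sibilant → -ak → *zizuzak*.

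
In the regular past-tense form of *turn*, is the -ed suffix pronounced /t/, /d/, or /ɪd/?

The stem *turn* ends in a voiced sound other than /d/.
The -ed suffix is realized as /ɪd/ after /t, d/; as /t/ after other voiceless consonants; and as /d/ after other voiced sounds.
So -ed on *turn* is pronounced /d/.

/d/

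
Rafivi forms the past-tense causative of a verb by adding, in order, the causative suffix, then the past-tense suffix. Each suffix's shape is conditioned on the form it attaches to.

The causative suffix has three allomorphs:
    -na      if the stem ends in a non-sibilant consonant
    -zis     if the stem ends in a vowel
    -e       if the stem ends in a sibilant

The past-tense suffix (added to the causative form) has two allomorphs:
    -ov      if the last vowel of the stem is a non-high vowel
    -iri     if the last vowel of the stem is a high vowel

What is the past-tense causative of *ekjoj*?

*ekjoj* — final sound /j/ (a non-sibilant consonant) → -na → *ekjojna*.
The causative form *ekjojna* — last vowel /a/ (a non-high vowel) → -ov → *ekjojnaov*.

ekjojnaov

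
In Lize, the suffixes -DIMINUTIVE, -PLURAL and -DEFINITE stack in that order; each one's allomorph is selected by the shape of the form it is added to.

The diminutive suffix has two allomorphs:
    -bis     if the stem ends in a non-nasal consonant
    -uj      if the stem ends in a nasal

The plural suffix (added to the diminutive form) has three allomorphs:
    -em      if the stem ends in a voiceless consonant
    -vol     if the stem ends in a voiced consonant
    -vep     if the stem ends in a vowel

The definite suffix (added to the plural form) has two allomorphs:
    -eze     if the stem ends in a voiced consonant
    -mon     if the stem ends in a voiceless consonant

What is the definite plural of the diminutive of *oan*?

Since the final consonant of *oan* is /n/ (a nasal), it takes -uj, giving *oanuj*.
The diminutive form *oanuj* — final sound /j/ (a voiced consonant) → -vol → *oanujvol*.
The plural form *oanujvol*: final consonant = /l/, voiced → -eze → *oanujvoleze*.

oanujvoleze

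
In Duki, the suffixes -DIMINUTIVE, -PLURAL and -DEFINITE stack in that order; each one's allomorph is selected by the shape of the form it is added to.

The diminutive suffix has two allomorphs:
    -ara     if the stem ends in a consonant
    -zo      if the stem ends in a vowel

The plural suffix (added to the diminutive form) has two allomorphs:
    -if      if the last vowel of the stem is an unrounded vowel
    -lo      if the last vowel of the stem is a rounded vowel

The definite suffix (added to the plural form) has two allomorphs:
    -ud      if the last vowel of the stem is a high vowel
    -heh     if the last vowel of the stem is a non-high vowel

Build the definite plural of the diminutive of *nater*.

*nater* — final sound /r/ (a consonant) → -ara → *naterara*.
The last vowel of the diminutive form *naterara* is /a/, which is an unrounded vowel, so the plural suffix is -if, giving *nateraraif*.
The last vowel of the plural form *nateraraif* is /i/, which is a high vowel, so the definite suffix is -ud, giving *nateraraifud*.

nateraraifud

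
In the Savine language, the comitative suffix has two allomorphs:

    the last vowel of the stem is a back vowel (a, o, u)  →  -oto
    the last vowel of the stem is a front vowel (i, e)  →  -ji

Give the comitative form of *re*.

*re*: last vowel = /e/, a front vowel → -ji → *reji*.

reji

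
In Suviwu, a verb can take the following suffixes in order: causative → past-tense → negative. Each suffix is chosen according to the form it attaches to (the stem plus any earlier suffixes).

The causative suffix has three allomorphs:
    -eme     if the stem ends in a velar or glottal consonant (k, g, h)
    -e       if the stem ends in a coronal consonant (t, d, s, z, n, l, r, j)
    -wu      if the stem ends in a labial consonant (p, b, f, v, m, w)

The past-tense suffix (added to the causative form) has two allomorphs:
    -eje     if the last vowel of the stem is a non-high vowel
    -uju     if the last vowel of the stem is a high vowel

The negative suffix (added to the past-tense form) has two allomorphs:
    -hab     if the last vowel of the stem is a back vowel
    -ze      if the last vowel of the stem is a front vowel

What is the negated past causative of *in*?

Since the final consonant of *in* is /n/ (coronal), it takes -e, giving *ine*.
The last vowel of the causative form *ine* is /e/, which is a non-high vowel, so the past-tense suffix is -eje, giving *ineeje*.
Since the last vowel of the past-tense form *ineeje* is /e/ (a front vowel), it takes -ze, giving *ineejeze*.

ineejeze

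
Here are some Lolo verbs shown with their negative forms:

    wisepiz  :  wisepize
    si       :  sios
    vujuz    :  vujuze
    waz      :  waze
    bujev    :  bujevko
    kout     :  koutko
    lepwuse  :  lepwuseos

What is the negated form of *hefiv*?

hefivko

The suffix is conditioned by the final sound: -e when the stem ends in a sibilant (*wisepiz*, *vujuz*, *waz*); -ko when the stem ends in a non-sibilant consonant (*bujev*, *kout*); -os when the stem ends in a vowel (*si*, *lepwuse*).
*hefiv*: final sound = /v/, a non-sibilant consonant → -ko → *hefivko*.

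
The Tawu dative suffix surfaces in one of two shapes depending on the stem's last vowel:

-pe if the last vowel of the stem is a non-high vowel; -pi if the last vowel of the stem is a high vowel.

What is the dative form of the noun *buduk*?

budukpi

Since the last vowel of *buduk* is /u/ (a high vowel), it takes -pi, giving *budukpi*.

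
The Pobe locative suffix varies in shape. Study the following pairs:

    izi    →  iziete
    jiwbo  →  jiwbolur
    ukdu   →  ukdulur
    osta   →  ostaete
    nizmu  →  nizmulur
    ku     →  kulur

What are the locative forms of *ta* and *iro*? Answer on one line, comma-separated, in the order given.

taete, irolur

Looking at the last vowel of each stem: -lur when the last vowel of the stem is a rounded vowel (*jiwbo*, *ukdu*, *nizmu*, *ku*); -ete when the last vowel of the stem is an unrounded vowel (*izi*, *osta*).
The last vowel of *ta* is /a/, which is an unrounded vowel, so the suffix is -ete, giving *taete*.
*iro*: last vowel = /o/, a rounded vowel → -lur → *irolur*.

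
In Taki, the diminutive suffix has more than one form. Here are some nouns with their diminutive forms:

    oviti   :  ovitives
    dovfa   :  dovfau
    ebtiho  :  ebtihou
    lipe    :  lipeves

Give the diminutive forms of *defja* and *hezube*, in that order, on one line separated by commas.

The pattern is front/back vowel harmony: -ves when the last vowel of the stem is a front vowel (*oviti*, *lipe*); -u when the last vowel of the stem is a back vowel (*dovfa*, *ebtiho*).
*defja*: last vowel = /a/, a back vowel → -u → *defjau*.
*hezube* — last vowel /e/ (a front vowel) → -ves → *hezubeves*.

defjau, hezubeves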